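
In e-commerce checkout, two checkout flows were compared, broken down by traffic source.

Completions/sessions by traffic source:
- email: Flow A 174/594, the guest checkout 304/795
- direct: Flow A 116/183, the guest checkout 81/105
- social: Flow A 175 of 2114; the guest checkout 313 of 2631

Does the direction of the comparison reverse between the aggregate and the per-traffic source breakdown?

Email: Flow A 174/594 = 29.3%, the guest checkout 304/795 = 38.2% → the guest checkout
Direct: Flow A 116/183 = 63.4%, the guest checkout 81/105 = 77.1% → the guest checkout
Social: Flow A 175/2114 = 8.3%, the guest checkout 313/2631 = 11.9% → the guest checkout
Overall: Flow A 465/2891 = 16.1%, the guest checkout 698/3531 = 19.8% → the guest checkout
The guest checkout wins overall and in every traffic group — no reversal.

No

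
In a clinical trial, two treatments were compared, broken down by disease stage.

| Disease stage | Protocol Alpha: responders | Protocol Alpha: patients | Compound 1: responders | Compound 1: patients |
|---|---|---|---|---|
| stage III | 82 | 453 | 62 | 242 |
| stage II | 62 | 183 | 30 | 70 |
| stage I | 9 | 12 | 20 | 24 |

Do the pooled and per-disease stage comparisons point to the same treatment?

Yes

Stage III: Protocol Alpha 82/453 = 18.1%, Compound 1 62/242 = 25.6% → Compound 1
Stage II: Protocol Alpha 62/183 = 33.9%, Compound 1 30/70 = 42.9% → Compound 1
Stage I: Protocol Alpha 9/12 = 75.0%, Compound 1 20/24 = 83.3% → Compound 1
Overall: Protocol Alpha 153/648 = 23.6%, Compound 1 112/336 = 33.3% → Compound 1
Compound 1 wins overall and in every disease group — no reversal.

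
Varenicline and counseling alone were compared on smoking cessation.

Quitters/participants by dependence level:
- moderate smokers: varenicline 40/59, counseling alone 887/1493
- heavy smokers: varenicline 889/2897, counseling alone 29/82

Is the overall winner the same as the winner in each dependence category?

Moderate smokers: varenicline 40/59 = 67.8%, counseling alone 887/1493 = 59.4% → varenicline
Heavy smokers: varenicline 889/2897 = 30.7%, counseling alone 29/82 = 35.4% → counseling alone
Overall: varenicline 929/2956 = 31.4%, counseling alone 916/1575 = 58.2% → counseling alone
Neither sweeps: varenicline wins 1 of 2 groups, counseling alone wins 1. Counseling alone wins overall but not every group — no Simpson reversal.

No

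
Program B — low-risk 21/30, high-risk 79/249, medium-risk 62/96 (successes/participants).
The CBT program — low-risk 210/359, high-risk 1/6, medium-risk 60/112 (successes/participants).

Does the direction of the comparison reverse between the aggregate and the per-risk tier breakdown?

Yes

Low-risk: Program B 21/30 = 70.0%, the CBT program 210/359 = 58.5% → Program B
High-risk: Program B 79/249 = 31.7%, the CBT program 1/6 = 16.7% → Program B
Medium-risk: Program B 62/96 = 64.6%, the CBT program 60/112 = 53.6% → Program B
Overall: Program B 162/375 = 43.2%, the CBT program 271/477 = 56.8% → the CBT program
Program B wins each risk group but the CBT program wins overall — the comparison reverses. Program B's participants skew toward high-risk, which has a lower base rate.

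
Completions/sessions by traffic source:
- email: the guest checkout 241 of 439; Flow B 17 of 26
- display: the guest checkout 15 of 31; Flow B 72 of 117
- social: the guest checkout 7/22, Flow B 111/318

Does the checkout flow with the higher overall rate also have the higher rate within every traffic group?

Email: the guest checkout 241/439 = 54.9%, Flow B 17/26 = 65.4% → Flow B
Display: the guest checkout 15/31 = 48.4%, Flow B 72/117 = 61.5% → Flow B
Social: the guest checkout 7/22 = 31.8%, Flow B 111/318 = 34.9% → Flow B
Overall: the guest checkout 263/492 = 53.5%, Flow B 200/461 = 43.4% → the guest checkout
Flow B wins each traffic group but the guest checkout wins overall — the comparison reverses. Flow B's sessions skew toward social, which has a lower base rate.

No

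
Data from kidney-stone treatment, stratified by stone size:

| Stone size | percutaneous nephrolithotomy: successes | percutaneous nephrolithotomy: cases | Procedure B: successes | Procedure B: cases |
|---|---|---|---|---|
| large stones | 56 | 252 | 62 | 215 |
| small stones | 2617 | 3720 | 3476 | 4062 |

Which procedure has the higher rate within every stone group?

Large stones: percutaneous nephrolithotomy 56/252 = 22.2%, Procedure B 62/215 = 28.8% → Procedure B
Small stones: percutaneous nephrolithotomy 2617/3720 = 70.3%, Procedure B 3476/4062 = 85.6% → Procedure B
Procedure B has the higher rate in both groups.

Procedure B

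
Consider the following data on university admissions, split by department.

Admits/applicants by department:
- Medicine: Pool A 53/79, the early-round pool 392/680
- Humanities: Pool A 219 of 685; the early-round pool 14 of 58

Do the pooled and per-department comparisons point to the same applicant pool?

Medicine: Pool A 53/79 = 67.1%, the early-round pool 392/680 = 57.6% → Pool A
Humanities: Pool A 219/685 = 32.0%, the early-round pool 14/58 = 24.1% → Pool A
Overall: Pool A 272/764 = 35.6%, the early-round pool 406/738 = 55.0% → the early-round pool
Pool A wins each department group but the early-round pool wins overall — the comparison reverses. Pool A's applicants skew toward Humanities, which has a lower base rate.

No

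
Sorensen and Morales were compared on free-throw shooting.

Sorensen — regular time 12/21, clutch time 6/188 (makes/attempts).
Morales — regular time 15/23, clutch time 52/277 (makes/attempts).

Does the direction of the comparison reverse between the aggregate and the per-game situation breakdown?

No

Regular time: Sorensen 12/21 = 57.1%, Morales 15/23 = 65.2% → Morales
Clutch time: Sorensen 6/188 = 3.2%, Morales 52/277 = 18.8% → Morales
Overall: Sorensen 18/209 = 8.6%, Morales 67/300 = 22.3% → Morales
Morales wins overall and in every game group — no reversal.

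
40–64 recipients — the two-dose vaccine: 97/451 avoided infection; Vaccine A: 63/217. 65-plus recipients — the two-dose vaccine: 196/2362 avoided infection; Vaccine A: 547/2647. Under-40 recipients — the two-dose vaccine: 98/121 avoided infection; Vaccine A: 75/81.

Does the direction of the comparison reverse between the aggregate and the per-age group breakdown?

40–64: the two-dose vaccine 97/451 = 21.5%, Vaccine A 63/217 = 29.0% → Vaccine A
65-plus: the two-dose vaccine 196/2362 = 8.3%, Vaccine A 547/2647 = 20.7% → Vaccine A
Under-40: the two-dose vaccine 98/121 = 81.0%, Vaccine A 75/81 = 92.6% → Vaccine A
Overall: the two-dose vaccine 391/2934 = 13.3%, Vaccine A 685/2945 = 23.3% → Vaccine A
Vaccine A wins overall and in every age group — no reversal.

No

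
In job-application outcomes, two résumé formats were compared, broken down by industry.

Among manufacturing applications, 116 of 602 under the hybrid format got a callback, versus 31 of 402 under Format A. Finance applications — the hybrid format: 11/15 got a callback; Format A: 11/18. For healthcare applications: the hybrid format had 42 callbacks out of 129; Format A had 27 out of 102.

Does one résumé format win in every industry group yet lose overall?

No

Manufacturing: the hybrid format 116/602 = 19.3%, Format A 31/402 = 7.7% → the hybrid format
Finance: the hybrid format 11/15 = 73.3%, Format A 11/18 = 61.1% → the hybrid format
Healthcare: the hybrid format 42/129 = 32.6%, Format A 27/102 = 26.5% → the hybrid format
Overall: the hybrid format 169/746 = 22.7%, Format A 69/522 = 13.2% → the hybrid format
The hybrid format wins overall and in every industry group — no reversal.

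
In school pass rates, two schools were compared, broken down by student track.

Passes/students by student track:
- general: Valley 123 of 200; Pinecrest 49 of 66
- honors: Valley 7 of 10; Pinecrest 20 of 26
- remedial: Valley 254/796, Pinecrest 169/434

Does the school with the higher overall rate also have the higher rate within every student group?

Yes

General: Valley 123/200 = 61.5%, Pinecrest 49/66 = 74.2% → Pinecrest
Honors: Valley 7/10 = 70.0%, Pinecrest 20/26 = 76.9% → Pinecrest
Remedial: Valley 254/796 = 31.9%, Pinecrest 169/434 = 38.9% → Pinecrest
Overall: Valley 384/1006 = 38.2%, Pinecrest 238/526 = 45.2% → Pinecrest
Pinecrest wins overall and in every student group — no reversal.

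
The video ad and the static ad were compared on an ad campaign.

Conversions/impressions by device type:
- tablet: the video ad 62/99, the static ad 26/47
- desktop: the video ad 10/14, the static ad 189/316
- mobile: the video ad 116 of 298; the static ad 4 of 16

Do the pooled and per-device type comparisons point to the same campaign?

Tablet: the video ad 62/99 = 62.6%, the static ad 26/47 = 55.3% → the video ad
Desktop: the video ad 10/14 = 71.4%, the static ad 189/316 = 59.8% → the video ad
Mobile: the video ad 116/298 = 38.9%, the static ad 4/16 = 25.0% → the video ad
Overall: the video ad 188/411 = 45.7%, the static ad 219/379 = 57.8% → the static ad
The video ad wins each device group but the static ad wins overall — the comparison reverses. The video ad's impressions skew toward mobile, which has a lower base rate.

No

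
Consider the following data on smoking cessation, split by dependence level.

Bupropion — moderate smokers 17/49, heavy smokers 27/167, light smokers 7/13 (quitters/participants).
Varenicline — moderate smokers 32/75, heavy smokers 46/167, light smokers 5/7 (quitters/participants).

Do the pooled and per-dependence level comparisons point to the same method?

Yes

Moderate smokers: bupropion 17/49 = 34.7%, varenicline 32/75 = 42.7% → varenicline
Heavy smokers: bupropion 27/167 = 16.2%, varenicline 46/167 = 27.5% → varenicline
Light smokers: bupropion 7/13 = 53.8%, varenicline 5/7 = 71.4% → varenicline
Overall: bupropion 51/229 = 22.3%, varenicline 83/249 = 33.3% → varenicline
Varenicline wins overall and in every dependence group — no reversal.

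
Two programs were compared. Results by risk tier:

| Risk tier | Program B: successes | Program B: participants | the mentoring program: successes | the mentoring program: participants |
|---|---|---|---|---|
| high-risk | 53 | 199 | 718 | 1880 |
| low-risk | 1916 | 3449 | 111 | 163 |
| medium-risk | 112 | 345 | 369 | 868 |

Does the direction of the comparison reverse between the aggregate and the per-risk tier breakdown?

High-risk: Program B 53/199 = 26.6%, the mentoring program 718/1880 = 38.2% → the mentoring program
Low-risk: Program B 1916/3449 = 55.6%, the mentoring program 111/163 = 68.1% → the mentoring program
Medium-risk: Program B 112/345 = 32.5%, the mentoring program 369/868 = 42.5% → the mentoring program
Overall: Program B 2081/3993 = 52.1%, the mentoring program 1198/2911 = 41.2% → Program B
The mentoring program wins each risk group but Program B wins overall — the comparison reverses. The mentoring program's participants skew toward high-risk, which has a lower base rate.

Yes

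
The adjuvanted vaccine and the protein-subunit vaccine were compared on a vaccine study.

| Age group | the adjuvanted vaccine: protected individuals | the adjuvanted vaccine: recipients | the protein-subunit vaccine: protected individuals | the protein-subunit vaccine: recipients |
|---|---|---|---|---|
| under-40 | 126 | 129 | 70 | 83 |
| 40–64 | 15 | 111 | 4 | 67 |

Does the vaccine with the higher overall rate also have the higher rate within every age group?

Yes

Under-40: the adjuvanted vaccine 126/129 = 97.7%, the protein-subunit vaccine 70/83 = 84.3% → the adjuvanted vaccine
40–64: the adjuvanted vaccine 15/111 = 13.5%, the protein-subunit vaccine 4/67 = 6.0% → the adjuvanted vaccine
Overall: the adjuvanted vaccine 141/240 = 58.8%, the protein-subunit vaccine 74/150 = 49.3% → the adjuvanted vaccine
The adjuvanted vaccine wins overall and in every age group — no reversal.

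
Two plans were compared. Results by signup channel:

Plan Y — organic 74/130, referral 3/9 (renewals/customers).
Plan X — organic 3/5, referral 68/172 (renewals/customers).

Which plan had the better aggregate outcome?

Organic: Plan Y 74/130 = 56.9%, Plan X 3/5 = 60.0% → Plan X
Referral: Plan Y 3/9 = 33.3%, Plan X 68/172 = 39.5% → Plan X
Overall: Plan Y 77/139 = 55.4%, Plan X 71/177 = 40.1% → Plan Y
(Plan X wins every signup group but Plan Y wins overall — Plan X's customers skew toward the low-rate referral group.)

Plan Y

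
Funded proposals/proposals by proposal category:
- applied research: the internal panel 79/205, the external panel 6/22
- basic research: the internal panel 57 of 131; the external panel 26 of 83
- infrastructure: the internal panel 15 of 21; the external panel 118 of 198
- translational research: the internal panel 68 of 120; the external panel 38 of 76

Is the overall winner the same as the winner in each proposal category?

No

Applied research: the internal panel 79/205 = 38.5%, the external panel 6/22 = 27.3% → the internal panel
Basic research: the internal panel 57/131 = 43.5%, the external panel 26/83 = 31.3% → the internal panel
Infrastructure: the internal panel 15/21 = 71.4%, the external panel 118/198 = 59.6% → the internal panel
Translational research: the internal panel 68/120 = 56.7%, the external panel 38/76 = 50.0% → the internal panel
Overall: the internal panel 219/477 = 45.9%, the external panel 188/379 = 49.6% → the external panel
The internal panel wins each proposal group but the external panel wins overall — the comparison reverses. The internal panel's proposals skew toward applied research, which has a lower base rate.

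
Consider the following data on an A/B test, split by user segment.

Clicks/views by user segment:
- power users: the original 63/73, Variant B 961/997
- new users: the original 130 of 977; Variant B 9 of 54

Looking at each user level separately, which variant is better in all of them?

Variant B

Power users: the original 63/73 = 86.3%, Variant B 961/997 = 96.4% → Variant B
New users: the original 130/977 = 13.3%, Variant B 9/54 = 16.7% → Variant B
Variant B has the higher rate in both groups.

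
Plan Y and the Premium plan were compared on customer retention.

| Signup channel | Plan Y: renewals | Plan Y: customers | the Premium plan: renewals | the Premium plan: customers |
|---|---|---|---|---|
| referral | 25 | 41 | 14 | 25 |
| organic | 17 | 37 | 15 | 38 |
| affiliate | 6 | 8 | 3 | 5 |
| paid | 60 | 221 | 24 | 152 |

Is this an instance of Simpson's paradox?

No

Referral: Plan Y 25/41 = 61.0%, the Premium plan 14/25 = 56.0% → Plan Y
Organic: Plan Y 17/37 = 45.9%, the Premium plan 15/38 = 39.5% → Plan Y
Affiliate: Plan Y 6/8 = 75.0%, the Premium plan 3/5 = 60.0% → Plan Y
Paid: Plan Y 60/221 = 27.1%, the Premium plan 24/152 = 15.8% → Plan Y
Overall: Plan Y 108/307 = 35.2%, the Premium plan 56/220 = 25.5% → Plan Y
Plan Y wins overall and in every signup group — no reversal.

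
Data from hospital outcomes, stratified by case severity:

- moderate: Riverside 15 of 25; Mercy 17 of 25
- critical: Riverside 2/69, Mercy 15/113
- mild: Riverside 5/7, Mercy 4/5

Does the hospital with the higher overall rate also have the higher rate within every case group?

Yes

Moderate: Riverside 15/25 = 60.0%, Mercy 17/25 = 68.0% → Mercy
Critical: Riverside 2/69 = 2.9%, Mercy 15/113 = 13.3% → Mercy
Mild: Riverside 5/7 = 71.4%, Mercy 4/5 = 80.0% → Mercy
Overall: Riverside 22/101 = 21.8%, Mercy 36/143 = 25.2% → Mercy
Mercy wins overall and in every case group — no reversal.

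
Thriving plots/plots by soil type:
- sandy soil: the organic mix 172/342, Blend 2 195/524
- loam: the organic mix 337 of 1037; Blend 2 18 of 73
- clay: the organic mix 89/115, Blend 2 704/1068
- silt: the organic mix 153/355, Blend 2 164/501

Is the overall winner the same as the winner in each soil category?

Sandy soil: the organic mix 172/342 = 50.3%, Blend 2 195/524 = 37.2% → the organic mix
Loam: the organic mix 337/1037 = 32.5%, Blend 2 18/73 = 24.7% → the organic mix
Clay: the organic mix 89/115 = 77.4%, Blend 2 704/1068 = 65.9% → the organic mix
Silt: the organic mix 153/355 = 43.1%, Blend 2 164/501 = 32.7% → the organic mix
Overall: the organic mix 751/1849 = 40.6%, Blend 2 1081/2166 = 49.9% → Blend 2
The organic mix wins each soil group but Blend 2 wins overall — the comparison reverses. The organic mix's plots skew toward loam, which has a lower base rate.

No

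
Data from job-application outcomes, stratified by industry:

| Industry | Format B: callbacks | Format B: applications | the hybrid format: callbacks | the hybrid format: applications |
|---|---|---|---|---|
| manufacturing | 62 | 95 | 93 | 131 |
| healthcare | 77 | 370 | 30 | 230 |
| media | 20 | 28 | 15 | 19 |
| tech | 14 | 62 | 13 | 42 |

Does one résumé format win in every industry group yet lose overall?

No

Manufacturing: Format B 62/95 = 65.3%, the hybrid format 93/131 = 71.0% → the hybrid format
Healthcare: Format B 77/370 = 20.8%, the hybrid format 30/230 = 13.0% → Format B
Media: Format B 20/28 = 71.4%, the hybrid format 15/19 = 78.9% → the hybrid format
Tech: Format B 14/62 = 22.6%, the hybrid format 13/42 = 31.0% → the hybrid format
Overall: Format B 173/555 = 31.2%, the hybrid format 151/422 = 35.8% → the hybrid format
Neither sweeps: Format B wins 1 of 4 groups, the hybrid format wins 3. The hybrid format wins overall but not every group — no Simpson reversal.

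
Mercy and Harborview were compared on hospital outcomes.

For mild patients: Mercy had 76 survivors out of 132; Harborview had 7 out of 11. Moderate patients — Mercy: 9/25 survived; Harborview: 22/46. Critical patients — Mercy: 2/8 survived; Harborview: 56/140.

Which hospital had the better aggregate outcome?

Mercy

Mild: Mercy 76/132 = 57.6%, Harborview 7/11 = 63.6% → Harborview
Moderate: Mercy 9/25 = 36.0%, Harborview 22/46 = 47.8% → Harborview
Critical: Mercy 2/8 = 25.0%, Harborview 56/140 = 40.0% → Harborview
Overall: Mercy 87/165 = 52.7%, Harborview 85/197 = 43.1% → Mercy
(Harborview wins every case group but Mercy wins overall — Harborview's patients skew toward the low-rate critical group.)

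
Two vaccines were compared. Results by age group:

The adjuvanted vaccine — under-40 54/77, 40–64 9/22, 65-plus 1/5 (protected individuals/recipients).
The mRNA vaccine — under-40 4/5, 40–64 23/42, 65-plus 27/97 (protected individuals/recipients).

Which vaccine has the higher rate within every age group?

Under-40: the adjuvanted vaccine 54/77 = 70.1%, the mRNA vaccine 4/5 = 80.0% → the mRNA vaccine
40–64: the adjuvanted vaccine 9/22 = 40.9%, the mRNA vaccine 23/42 = 54.8% → the mRNA vaccine
65-plus: the adjuvanted vaccine 1/5 = 20.0%, the mRNA vaccine 27/97 = 27.8% → the mRNA vaccine
The mRNA vaccine has the higher rate in all 3 groups.

the mRNA vaccine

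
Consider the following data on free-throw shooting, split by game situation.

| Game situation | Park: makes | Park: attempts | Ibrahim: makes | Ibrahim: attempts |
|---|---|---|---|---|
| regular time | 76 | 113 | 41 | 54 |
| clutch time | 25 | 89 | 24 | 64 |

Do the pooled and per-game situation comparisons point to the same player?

Regular time: Park 76/113 = 67.3%, Ibrahim 41/54 = 75.9% → Ibrahim
Clutch time: Park 25/89 = 28.1%, Ibrahim 24/64 = 37.5% → Ibrahim
Overall: Park 101/202 = 50.0%, Ibrahim 65/118 = 55.1% → Ibrahim
Ibrahim wins overall and in every game group — no reversal.

Yes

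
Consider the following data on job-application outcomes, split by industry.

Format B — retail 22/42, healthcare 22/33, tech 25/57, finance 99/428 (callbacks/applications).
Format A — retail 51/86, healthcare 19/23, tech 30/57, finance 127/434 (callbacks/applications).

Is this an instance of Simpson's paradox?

No

Retail: Format B 22/42 = 52.4%, Format A 51/86 = 59.3% → Format A
Healthcare: Format B 22/33 = 66.7%, Format A 19/23 = 82.6% → Format A
Tech: Format B 25/57 = 43.9%, Format A 30/57 = 52.6% → Format A
Finance: Format B 99/428 = 23.1%, Format A 127/434 = 29.3% → Format A
Overall: Format B 168/560 = 30.0%, Format A 227/600 = 37.8% → Format A
Format A wins overall and in every industry group — no reversal.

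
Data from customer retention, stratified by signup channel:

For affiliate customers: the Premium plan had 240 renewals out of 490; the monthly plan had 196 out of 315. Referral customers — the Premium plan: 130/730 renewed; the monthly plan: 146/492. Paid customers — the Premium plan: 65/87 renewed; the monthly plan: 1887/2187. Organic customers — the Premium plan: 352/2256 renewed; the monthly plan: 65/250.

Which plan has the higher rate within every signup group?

the monthly plan

Affiliate: the Premium plan 240/490 = 49.0%, the monthly plan 196/315 = 62.2% → the monthly plan
Referral: the Premium plan 130/730 = 17.8%, the monthly plan 146/492 = 29.7% → the monthly plan
Paid: the Premium plan 65/87 = 74.7%, the monthly plan 1887/2187 = 86.3% → the monthly plan
Organic: the Premium plan 352/2256 = 15.6%, the monthly plan 65/250 = 26.0% → the monthly plan
The monthly plan has the higher rate in all 4 groups.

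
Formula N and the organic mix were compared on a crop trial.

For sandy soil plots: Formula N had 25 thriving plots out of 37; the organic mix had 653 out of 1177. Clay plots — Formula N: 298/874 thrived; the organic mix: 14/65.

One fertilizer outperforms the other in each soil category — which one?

Sandy soil: Formula N 25/37 = 67.6%, the organic mix 653/1177 = 55.5% → Formula N
Clay: Formula N 298/874 = 34.1%, the organic mix 14/65 = 21.5% → Formula N
Formula N has the higher rate in both groups.

Formula N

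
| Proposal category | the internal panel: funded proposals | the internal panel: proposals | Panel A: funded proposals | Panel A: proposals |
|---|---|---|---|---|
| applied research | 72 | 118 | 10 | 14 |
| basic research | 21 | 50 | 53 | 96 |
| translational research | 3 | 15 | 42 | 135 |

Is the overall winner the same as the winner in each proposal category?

No

Applied research: the internal panel 72/118 = 61.0%, Panel A 10/14 = 71.4% → Panel A
Basic research: the internal panel 21/50 = 42.0%, Panel A 53/96 = 55.2% → Panel A
Translational research: the internal panel 3/15 = 20.0%, Panel A 42/135 = 31.1% → Panel A
Overall: the internal panel 96/183 = 52.5%, Panel A 105/245 = 42.9% → the internal panel
Panel A wins each proposal group but the internal panel wins overall — the comparison reverses. Panel A's proposals skew toward translational research, which has a lower base rate.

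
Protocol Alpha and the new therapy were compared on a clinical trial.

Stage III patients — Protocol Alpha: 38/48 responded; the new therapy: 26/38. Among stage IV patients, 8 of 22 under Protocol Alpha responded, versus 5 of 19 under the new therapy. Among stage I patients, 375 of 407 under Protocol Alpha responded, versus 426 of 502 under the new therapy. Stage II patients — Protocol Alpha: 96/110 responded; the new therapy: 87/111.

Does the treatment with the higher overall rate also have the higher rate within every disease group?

Stage III: Protocol Alpha 38/48 = 79.2%, the new therapy 26/38 = 68.4% → Protocol Alpha
Stage IV: Protocol Alpha 8/22 = 36.4%, the new therapy 5/19 = 26.3% → Protocol Alpha
Stage I: Protocol Alpha 375/407 = 92.1%, the new therapy 426/502 = 84.9% → Protocol Alpha
Stage II: Protocol Alpha 96/110 = 87.3%, the new therapy 87/111 = 78.4% → Protocol Alpha
Overall: Protocol Alpha 517/587 = 88.1%, the new therapy 544/670 = 81.2% → Protocol Alpha
Protocol Alpha wins overall and in every disease group — no reversal.

Yes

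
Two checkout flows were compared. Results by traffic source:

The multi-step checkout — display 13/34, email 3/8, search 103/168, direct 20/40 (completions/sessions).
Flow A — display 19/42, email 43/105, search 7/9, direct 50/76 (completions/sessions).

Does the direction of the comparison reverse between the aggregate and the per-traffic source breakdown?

Yes

Display: the multi-step checkout 13/34 = 38.2%, Flow A 19/42 = 45.2% → Flow A
Email: the multi-step checkout 3/8 = 37.5%, Flow A 43/105 = 41.0% → Flow A
Search: the multi-step checkout 103/168 = 61.3%, Flow A 7/9 = 77.8% → Flow A
Direct: the multi-step checkout 20/40 = 50.0%, Flow A 50/76 = 65.8% → Flow A
Overall: the multi-step checkout 139/250 = 55.6%, Flow A 119/232 = 51.3% → the multi-step checkout
Flow A wins each traffic group but the multi-step checkout wins overall — the comparison reverses. Flow A's sessions skew toward email, which has a lower base rate.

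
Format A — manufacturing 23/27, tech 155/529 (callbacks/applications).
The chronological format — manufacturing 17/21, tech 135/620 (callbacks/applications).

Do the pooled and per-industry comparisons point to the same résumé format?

Yes

Manufacturing: Format A 23/27 = 85.2%, the chronological format 17/21 = 81.0% → Format A
Tech: Format A 155/529 = 29.3%, the chronological format 135/620 = 21.8% → Format A
Overall: Format A 178/556 = 32.0%, the chronological format 152/641 = 23.7% → Format A
Format A wins overall and in every industry group — no reversal.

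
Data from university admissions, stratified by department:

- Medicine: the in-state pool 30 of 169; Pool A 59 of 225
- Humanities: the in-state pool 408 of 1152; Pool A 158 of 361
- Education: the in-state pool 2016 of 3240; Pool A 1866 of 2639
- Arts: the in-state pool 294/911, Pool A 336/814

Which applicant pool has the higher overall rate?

Medicine: the in-state pool 30/169 = 17.8%, Pool A 59/225 = 26.2% → Pool A
Humanities: the in-state pool 408/1152 = 35.4%, Pool A 158/361 = 43.8% → Pool A
Education: the in-state pool 2016/3240 = 62.2%, Pool A 1866/2639 = 70.7% → Pool A
Arts: the in-state pool 294/911 = 32.3%, Pool A 336/814 = 41.3% → Pool A
Overall: the in-state pool 2748/5472 = 50.2%, Pool A 2419/4039 = 59.9% → Pool A

Pool A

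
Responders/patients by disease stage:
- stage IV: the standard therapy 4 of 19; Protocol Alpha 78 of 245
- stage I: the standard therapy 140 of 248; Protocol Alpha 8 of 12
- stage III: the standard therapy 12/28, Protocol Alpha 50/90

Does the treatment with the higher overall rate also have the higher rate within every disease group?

Stage IV: the standard therapy 4/19 = 21.1%, Protocol Alpha 78/245 = 31.8% → Protocol Alpha
Stage I: the standard therapy 140/248 = 56.5%, Protocol Alpha 8/12 = 66.7% → Protocol Alpha
Stage III: the standard therapy 12/28 = 42.9%, Protocol Alpha 50/90 = 55.6% → Protocol Alpha
Overall: the standard therapy 156/295 = 52.9%, Protocol Alpha 136/347 = 39.2% → the standard therapy
Protocol Alpha wins each disease group but the standard therapy wins overall — the comparison reverses. Protocol Alpha's patients skew toward stage IV, which has a lower base rate.

No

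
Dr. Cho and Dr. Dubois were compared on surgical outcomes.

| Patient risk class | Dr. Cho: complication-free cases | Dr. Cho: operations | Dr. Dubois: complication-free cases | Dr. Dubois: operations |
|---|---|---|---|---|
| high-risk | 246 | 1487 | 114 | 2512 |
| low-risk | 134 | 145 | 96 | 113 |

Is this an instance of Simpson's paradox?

High-risk: Dr. Cho 246/1487 = 16.5%, Dr. Dubois 114/2512 = 4.5% → Dr. Cho
Low-risk: Dr. Cho 134/145 = 92.4%, Dr. Dubois 96/113 = 85.0% → Dr. Cho
Overall: Dr. Cho 380/1632 = 23.3%, Dr. Dubois 210/2625 = 8.0% → Dr. Cho
Dr. Cho wins overall and in every patient risk group — no reversal.

No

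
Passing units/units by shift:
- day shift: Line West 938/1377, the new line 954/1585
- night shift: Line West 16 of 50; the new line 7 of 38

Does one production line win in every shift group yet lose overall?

Day shift: Line West 938/1377 = 68.1%, the new line 954/1585 = 60.2% → Line West
Night shift: Line West 16/50 = 32.0%, the new line 7/38 = 18.4% → Line West
Overall: Line West 954/1427 = 66.9%, the new line 961/1623 = 59.2% → Line West
Line West wins overall and in every shift group — no reversal.

No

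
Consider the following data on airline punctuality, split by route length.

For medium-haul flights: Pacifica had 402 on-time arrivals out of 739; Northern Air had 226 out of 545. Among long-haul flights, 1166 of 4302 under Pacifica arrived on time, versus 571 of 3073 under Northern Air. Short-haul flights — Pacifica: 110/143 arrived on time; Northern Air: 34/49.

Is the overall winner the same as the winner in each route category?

Yes

Medium-haul: Pacifica 402/739 = 54.4%, Northern Air 226/545 = 41.5% → Pacifica
Long-haul: Pacifica 1166/4302 = 27.1%, Northern Air 571/3073 = 18.6% → Pacifica
Short-haul: Pacifica 110/143 = 76.9%, Northern Air 34/49 = 69.4% → Pacifica
Overall: Pacifica 1678/5184 = 32.4%, Northern Air 831/3667 = 22.7% → Pacifica
Pacifica wins overall and in every route group — no reversal.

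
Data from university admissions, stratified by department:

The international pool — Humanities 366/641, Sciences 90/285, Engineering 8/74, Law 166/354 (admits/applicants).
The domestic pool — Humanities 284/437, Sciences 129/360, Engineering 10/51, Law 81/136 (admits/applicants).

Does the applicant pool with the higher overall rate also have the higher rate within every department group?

Yes

Humanities: the international pool 366/641 = 57.1%, the domestic pool 284/437 = 65.0% → the domestic pool
Sciences: the international pool 90/285 = 31.6%, the domestic pool 129/360 = 35.8% → the domestic pool
Engineering: the international pool 8/74 = 10.8%, the domestic pool 10/51 = 19.6% → the domestic pool
Law: the international pool 166/354 = 46.9%, the domestic pool 81/136 = 59.6% → the domestic pool
Overall: the international pool 630/1354 = 46.5%, the domestic pool 504/984 = 51.2% → the domestic pool
The domestic pool wins overall and in every department group — no reversal.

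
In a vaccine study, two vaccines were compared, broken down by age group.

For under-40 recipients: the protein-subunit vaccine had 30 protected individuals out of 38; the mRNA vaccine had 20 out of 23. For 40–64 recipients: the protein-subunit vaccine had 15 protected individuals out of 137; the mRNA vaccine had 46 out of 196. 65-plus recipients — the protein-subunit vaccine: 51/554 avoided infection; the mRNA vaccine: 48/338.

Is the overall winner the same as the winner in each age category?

Yes

Under-40: the protein-subunit vaccine 30/38 = 78.9%, the mRNA vaccine 20/23 = 87.0% → the mRNA vaccine
40–64: the protein-subunit vaccine 15/137 = 10.9%, the mRNA vaccine 46/196 = 23.5% → the mRNA vaccine
65-plus: the protein-subunit vaccine 51/554 = 9.2%, the mRNA vaccine 48/338 = 14.2% → the mRNA vaccine
Overall: the protein-subunit vaccine 96/729 = 13.2%, the mRNA vaccine 114/557 = 20.5% → the mRNA vaccine
The mRNA vaccine wins overall and in every age group — no reversal.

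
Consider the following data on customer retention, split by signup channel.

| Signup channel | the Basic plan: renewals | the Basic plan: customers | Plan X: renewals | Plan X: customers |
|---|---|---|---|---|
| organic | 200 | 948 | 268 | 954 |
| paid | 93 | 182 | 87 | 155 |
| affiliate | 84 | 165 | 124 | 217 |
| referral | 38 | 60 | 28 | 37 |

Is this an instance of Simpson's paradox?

No

Organic: the Basic plan 200/948 = 21.1%, Plan X 268/954 = 28.1% → Plan X
Paid: the Basic plan 93/182 = 51.1%, Plan X 87/155 = 56.1% → Plan X
Affiliate: the Basic plan 84/165 = 50.9%, Plan X 124/217 = 57.1% → Plan X
Referral: the Basic plan 38/60 = 63.3%, Plan X 28/37 = 75.7% → Plan X
Overall: the Basic plan 415/1355 = 30.6%, Plan X 507/1363 = 37.2% → Plan X
Plan X wins overall and in every signup group — no reversal.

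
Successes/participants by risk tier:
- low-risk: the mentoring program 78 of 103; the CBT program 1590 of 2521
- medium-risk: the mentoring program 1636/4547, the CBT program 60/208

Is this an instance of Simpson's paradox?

Low-risk: the mentoring program 78/103 = 75.7%, the CBT program 1590/2521 = 63.1% → the mentoring program
Medium-risk: the mentoring program 1636/4547 = 36.0%, the CBT program 60/208 = 28.8% → the mentoring program
Overall: the mentoring program 1714/4650 = 36.9%, the CBT program 1650/2729 = 60.5% → the CBT program
The mentoring program wins each risk group but the CBT program wins overall — the comparison reverses. The mentoring program's participants skew toward medium-risk, which has a lower base rate.

Yes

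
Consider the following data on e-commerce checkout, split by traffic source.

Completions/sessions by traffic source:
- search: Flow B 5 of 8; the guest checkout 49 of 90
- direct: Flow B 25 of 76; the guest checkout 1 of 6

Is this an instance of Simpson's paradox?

Yes

Search: Flow B 5/8 = 62.5%, the guest checkout 49/90 = 54.4% → Flow B
Direct: Flow B 25/76 = 32.9%, the guest checkout 1/6 = 16.7% → Flow B
Overall: Flow B 30/84 = 35.7%, the guest checkout 50/96 = 52.1% → the guest checkout
Flow B wins each traffic group but the guest checkout wins overall — the comparison reverses. Flow B's sessions skew toward direct, which has a lower base rate.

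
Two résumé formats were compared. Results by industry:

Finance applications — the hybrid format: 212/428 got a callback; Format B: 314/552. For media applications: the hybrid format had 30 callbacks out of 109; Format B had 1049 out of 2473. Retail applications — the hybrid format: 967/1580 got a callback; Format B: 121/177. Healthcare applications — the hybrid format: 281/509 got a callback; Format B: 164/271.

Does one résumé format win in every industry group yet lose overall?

Finance: the hybrid format 212/428 = 49.5%, Format B 314/552 = 56.9% → Format B
Media: the hybrid format 30/109 = 27.5%, Format B 1049/2473 = 42.4% → Format B
Retail: the hybrid format 967/1580 = 61.2%, Format B 121/177 = 68.4% → Format B
Healthcare: the hybrid format 281/509 = 55.2%, Format B 164/271 = 60.5% → Format B
Overall: the hybrid format 1490/2626 = 56.7%, Format B 1648/3473 = 47.5% → the hybrid format
Format B wins each industry group but the hybrid format wins overall — the comparison reverses. Format B's applications skew toward media, which has a lower base rate.

Yes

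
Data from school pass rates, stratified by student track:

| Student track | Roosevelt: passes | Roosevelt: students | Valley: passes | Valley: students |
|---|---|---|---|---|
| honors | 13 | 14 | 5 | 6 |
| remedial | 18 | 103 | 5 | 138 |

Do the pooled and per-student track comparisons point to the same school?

Honors: Roosevelt 13/14 = 92.9%, Valley 5/6 = 83.3% → Roosevelt
Remedial: Roosevelt 18/103 = 17.5%, Valley 5/138 = 3.6% → Roosevelt
Overall: Roosevelt 31/117 = 26.5%, Valley 10/144 = 6.9% → Roosevelt
Roosevelt wins overall and in every student group — no reversal.

Yes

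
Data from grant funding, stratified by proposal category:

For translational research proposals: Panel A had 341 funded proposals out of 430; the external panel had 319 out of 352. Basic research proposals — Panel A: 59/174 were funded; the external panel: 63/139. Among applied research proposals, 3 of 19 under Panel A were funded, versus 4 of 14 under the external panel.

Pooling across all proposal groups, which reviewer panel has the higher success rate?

Translational research: Panel A 341/430 = 79.3%, the external panel 319/352 = 90.6% → the external panel
Basic research: Panel A 59/174 = 33.9%, the external panel 63/139 = 45.3% → the external panel
Applied research: Panel A 3/19 = 15.8%, the external panel 4/14 = 28.6% → the external panel
Overall: Panel A 403/623 = 64.7%, the external panel 386/505 = 76.4% → the external panel

the external panel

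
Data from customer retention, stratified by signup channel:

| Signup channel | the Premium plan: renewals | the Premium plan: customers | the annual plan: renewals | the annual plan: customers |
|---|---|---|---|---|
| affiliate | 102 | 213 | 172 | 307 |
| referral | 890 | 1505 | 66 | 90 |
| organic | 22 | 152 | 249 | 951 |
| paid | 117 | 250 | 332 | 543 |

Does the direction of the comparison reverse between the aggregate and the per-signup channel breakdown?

Yes

Affiliate: the Premium plan 102/213 = 47.9%, the annual plan 172/307 = 56.0% → the annual plan
Referral: the Premium plan 890/1505 = 59.1%, the annual plan 66/90 = 73.3% → the annual plan
Organic: the Premium plan 22/152 = 14.5%, the annual plan 249/951 = 26.2% → the annual plan
Paid: the Premium plan 117/250 = 46.8%, the annual plan 332/543 = 61.1% → the annual plan
Overall: the Premium plan 1131/2120 = 53.3%, the annual plan 819/1891 = 43.3% → the Premium plan
The annual plan wins each signup group but the Premium plan wins overall — the comparison reverses. The annual plan's customers skew toward organic, which has a lower base rate.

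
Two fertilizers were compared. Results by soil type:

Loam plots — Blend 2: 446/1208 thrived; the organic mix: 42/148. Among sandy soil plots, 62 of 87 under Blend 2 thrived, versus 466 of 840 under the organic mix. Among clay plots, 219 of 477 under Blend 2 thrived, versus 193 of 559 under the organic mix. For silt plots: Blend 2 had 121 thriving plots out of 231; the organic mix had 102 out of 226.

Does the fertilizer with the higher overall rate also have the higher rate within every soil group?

No

Loam: Blend 2 446/1208 = 36.9%, the organic mix 42/148 = 28.4% → Blend 2
Sandy soil: Blend 2 62/87 = 71.3%, the organic mix 466/840 = 55.5% → Blend 2
Clay: Blend 2 219/477 = 45.9%, the organic mix 193/559 = 34.5% → Blend 2
Silt: Blend 2 121/231 = 52.4%, the organic mix 102/226 = 45.1% → Blend 2
Overall: Blend 2 848/2003 = 42.3%, the organic mix 803/1773 = 45.3% → the organic mix
Blend 2 wins each soil group but the organic mix wins overall — the comparison reverses. Blend 2's plots skew toward loam, which has a lower base rate.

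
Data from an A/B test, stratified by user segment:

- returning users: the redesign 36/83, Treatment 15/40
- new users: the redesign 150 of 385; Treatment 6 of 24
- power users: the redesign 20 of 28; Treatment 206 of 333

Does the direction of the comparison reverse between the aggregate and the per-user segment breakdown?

Yes

Returning users: the redesign 36/83 = 43.4%, Treatment 15/40 = 37.5% → the redesign
New users: the redesign 150/385 = 39.0%, Treatment 6/24 = 25.0% → the redesign
Power users: the redesign 20/28 = 71.4%, Treatment 206/333 = 61.9% → the redesign
Overall: the redesign 206/496 = 41.5%, Treatment 227/397 = 57.2% → Treatment
The redesign wins each user group but Treatment wins overall — the comparison reverses. The redesign's views skew toward new users, which has a lower base rate.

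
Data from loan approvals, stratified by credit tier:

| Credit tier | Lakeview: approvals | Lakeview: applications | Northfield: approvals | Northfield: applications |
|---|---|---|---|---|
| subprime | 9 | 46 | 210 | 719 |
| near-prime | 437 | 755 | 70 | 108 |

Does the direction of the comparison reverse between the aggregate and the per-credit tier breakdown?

Subprime: Lakeview 9/46 = 19.6%, Northfield 210/719 = 29.2% → Northfield
Near-prime: Lakeview 437/755 = 57.9%, Northfield 70/108 = 64.8% → Northfield
Overall: Lakeview 446/801 = 55.7%, Northfield 280/827 = 33.9% → Lakeview
Northfield wins each credit group but Lakeview wins overall — the comparison reverses. Northfield's applications skew toward subprime, which has a lower base rate.

Yes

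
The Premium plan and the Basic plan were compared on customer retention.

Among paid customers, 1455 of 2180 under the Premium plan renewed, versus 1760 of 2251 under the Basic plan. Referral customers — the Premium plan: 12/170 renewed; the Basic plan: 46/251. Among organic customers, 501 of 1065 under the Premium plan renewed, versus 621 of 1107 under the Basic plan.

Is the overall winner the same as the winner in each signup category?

Paid: the Premium plan 1455/2180 = 66.7%, the Basic plan 1760/2251 = 78.2% → the Basic plan
Referral: the Premium plan 12/170 = 7.1%, the Basic plan 46/251 = 18.3% → the Basic plan
Organic: the Premium plan 501/1065 = 47.0%, the Basic plan 621/1107 = 56.1% → the Basic plan
Overall: the Premium plan 1968/3415 = 57.6%, the Basic plan 2427/3609 = 67.2% → the Basic plan
The Basic plan wins overall and in every signup group — no reversal.

Yes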